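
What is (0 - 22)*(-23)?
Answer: 506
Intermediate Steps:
(0 - 22)*(-23) = -22*(-23) = 506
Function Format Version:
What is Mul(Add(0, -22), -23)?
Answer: 506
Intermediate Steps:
Mul(Add(0, -22), -23) = Mul(-22, -23) = 506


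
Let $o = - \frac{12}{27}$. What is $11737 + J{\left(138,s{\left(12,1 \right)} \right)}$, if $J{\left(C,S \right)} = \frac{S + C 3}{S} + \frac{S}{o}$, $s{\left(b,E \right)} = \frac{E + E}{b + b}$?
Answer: $\frac{267293}{16} \approx 16706.0$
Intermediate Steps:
$o = - \frac{4}{9}$ ($o = \left(-12\right) \frac{1}{27} = - \frac{4}{9} \approx -0.44444$)
$s{\left(b,E \right)} = \frac{E}{b}$ ($s{\left(b,E \right)} = \frac{2 E}{2 b} = 2 E \frac{1}{2 b} = \frac{E}{b}$)
$J{\left(C,S \right)} = - \frac{9 S}{4} + \frac{S + 3 C}{S}$ ($J{\left(C,S \right)} = \frac{S + C 3}{S} + \frac{S}{- \frac{4}{9}} = \frac{S + 3 C}{S} + S \left(- \frac{9}{4}\right) = \frac{S + 3 C}{S} - \frac{9 S}{4} = - \frac{9 S}{4} + \frac{S + 3 C}{S}$)
$11737 + J{\left(138,s{\left(12,1 \right)} \right)} = 11737 + \left(1 - \frac{9 \cdot 1 \cdot \frac{1}{12}}{4} + 3 \cdot 138 \frac{1}{1 \cdot \frac{1}{12}}\right) = 11737 + \left(1 - \frac{3}{16} + 3 \cdot 138 \frac{1}{\frac{1}{12}}\right) = 11737 + \left(1 - \frac{3}{16} + 3 \cdot 138 \cdot 12\right) = 11737 + \left(1 - \frac{3}{16} + 4968\right) = 11737 + \frac{79501}{16} = \frac{267293}{16}$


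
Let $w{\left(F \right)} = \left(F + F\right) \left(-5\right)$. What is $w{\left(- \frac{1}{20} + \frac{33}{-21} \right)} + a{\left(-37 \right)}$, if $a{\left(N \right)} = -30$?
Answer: $- \frac{193}{14} \approx -13.786$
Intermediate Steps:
$w{\left(F \right)} = - 10 F$ ($w{\left(F \right)} = 2 F \left(-5\right) = - 10 F$)
$w{\left(- \frac{1}{20} + \frac{33}{-21} \right)} + a{\left(-37 \right)} = - 10 \left(- \frac{1}{20} + \frac{33}{-21}\right) - 30 = - 10 \left(\left(-1\right) \frac{1}{20} + 33 \left(- \frac{1}{21}\right)\right) - 30 = - 10 \left(- \frac{1}{20} - \frac{11}{7}\right) - 30 = \left(-10\right) \left(- \frac{227}{140}\right) - 30 = \frac{227}{14} - 30 = - \frac{193}{14}$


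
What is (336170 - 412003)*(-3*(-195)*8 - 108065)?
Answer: 7839994705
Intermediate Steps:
(336170 - 412003)*(-3*(-195)*8 - 108065) = -75833*(585*8 - 108065) = -75833*(4680 - 108065) = -75833*(-103385) = 7839994705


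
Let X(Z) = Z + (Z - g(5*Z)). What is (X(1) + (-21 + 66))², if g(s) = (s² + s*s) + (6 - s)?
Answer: 16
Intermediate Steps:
g(s) = 6 - s + 2*s² (g(s) = (s² + s²) + (6 - s) = 2*s² + (6 - s) = 6 - s + 2*s²)
X(Z) = -6 - 50*Z² + 7*Z (X(Z) = Z + (Z - (6 - 5*Z + 2*(5*Z)²)) = Z + (Z - (6 - 5*Z + 2*(25*Z²))) = Z + (Z - (6 - 5*Z + 50*Z²)) = Z + (Z + (-6 - 50*Z² + 5*Z)) = Z + (-6 - 50*Z² + 6*Z) = -6 - 50*Z² + 7*Z)
(X(1) + (-21 + 66))² = ((-6 - 50*1² + 7*1) + (-21 + 66))² = ((-6 - 50*1 + 7) + 45)² = ((-6 - 50 + 7) + 45)² = (-49 + 45)² = (-4)² = 16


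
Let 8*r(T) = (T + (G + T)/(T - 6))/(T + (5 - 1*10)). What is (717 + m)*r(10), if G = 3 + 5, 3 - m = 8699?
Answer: -231391/80 ≈ -2892.4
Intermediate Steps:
m = -8696 (m = 3 - 1*8699 = 3 - 8699 = -8696)
G = 8
r(T) = (T + (8 + T)/(-6 + T))/(8*(-5 + T)) (r(T) = ((T + (8 + T)/(T - 6))/(T + (5 - 1*10)))/8 = ((T + (8 + T)/(-6 + T))/(T + (5 - 10)))/8 = ((T + (8 + T)/(-6 + T))/(T - 5))/8 = ((T + (8 + T)/(-6 + T))/(-5 + T))/8 = (T + (8 + T)/(-6 + T))/(8*(-5 + T)))
(717 + m)*r(10) = (717 - 8696)*((8 + 10² - 5*10)/(8*(30 + 10² - 11*10))) = -7979*(8 + 100 - 50)/(8*(30 + 100 - 110)) = -7979*58/(8*20) = -7979*29/80 = -231391/80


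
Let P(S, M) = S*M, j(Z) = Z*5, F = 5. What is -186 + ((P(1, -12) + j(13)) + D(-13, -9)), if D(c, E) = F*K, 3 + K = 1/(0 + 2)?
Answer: -291/2 ≈ -145.50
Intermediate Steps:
j(Z) = 5*Z
K = -5/2 (K = -3 + 1/(0 + 2) = -3 + 1/2 = -3 + ½ = -5/2 ≈ -2.5000)
D(c, E) = -25/2 (D(c, E) = 5*(-5/2) = -25/2)
P(S, M) = M*S
-186 + ((P(1, -12) + j(13)) + D(-13, -9)) = -186 + ((-12*1 + 5*13) - 25/2) = -186 + ((-12 + 65) - 25/2) = -186 + (53 - 25/2) = -186 + 81/2 = -291/2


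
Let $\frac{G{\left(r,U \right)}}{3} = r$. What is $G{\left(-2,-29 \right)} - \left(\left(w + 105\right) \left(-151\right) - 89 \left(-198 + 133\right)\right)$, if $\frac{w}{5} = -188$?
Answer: $-131876$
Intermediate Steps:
$w = -940$ ($w = 5 \left(-188\right) = -940$)
$G{\left(r,U \right)} = 3 r$
$G{\left(-2,-29 \right)} - \left(\left(w + 105\right) \left(-151\right) - 89 \left(-198 + 133\right)\right) = 3 \left(-2\right) - \left(\left(-940 + 105\right) \left(-151\right) - 89 \left(-198 + 133\right)\right) = -6 - \left(\left(-835\right) \left(-151\right) - 89 \left(-65\right)\right) = -6 - \left(126085 - -5785\right) = -6 - \left(126085 + 5785\right) = -6 - 131870 = -131876$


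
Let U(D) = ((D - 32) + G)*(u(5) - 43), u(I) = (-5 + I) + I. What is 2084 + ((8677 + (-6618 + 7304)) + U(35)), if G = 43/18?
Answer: 101180/9 ≈ 11242.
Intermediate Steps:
G = 43/18 (G = 43*(1/18) = 43/18 ≈ 2.3889)
u(I) = -5 + 2*I
U(D) = 10127/9 - 38*D (U(D) = ((D - 32) + 43/18)*((-5 + 2*5) - 43) = ((-32 + D) + 43/18)*((-5 + 10) - 43) = (-533/18 + D)*(5 - 43) = (-533/18 + D)*(-38) = 10127/9 - 38*D)
2084 + ((8677 + (-6618 + 7304)) + U(35)) = 2084 + ((8677 + (-6618 + 7304)) + (10127/9 - 38*35)) = 2084 + ((8677 + 686) + (10127/9 - 1330)) = 2084 + (9363 - 1843/9) = 2084 + 82424/9 = 101180/9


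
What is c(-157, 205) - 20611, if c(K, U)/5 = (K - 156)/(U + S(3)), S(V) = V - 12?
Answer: -4041321/196 ≈ -20619.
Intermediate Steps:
S(V) = -12 + V
c(K, U) = 5*(-156 + K)/(-9 + U) (c(K, U) = 5*((K - 156)/(U + (-12 + 3))) = 5*((-156 + K)/(U - 9)) = 5*((-156 + K)/(-9 + U)) = 5*(-156 + K)/(-9 + U))
c(-157, 205) - 20611 = 5*(-156 - 157)/(-9 + 205) - 20611 = 5*(-313)/196 - 20611 = 5*(1/196)*(-313) - 20611 = -1565/196 - 20611 = -4041321/196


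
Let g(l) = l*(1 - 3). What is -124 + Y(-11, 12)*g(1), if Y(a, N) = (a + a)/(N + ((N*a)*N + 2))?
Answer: -97362/785 ≈ -124.03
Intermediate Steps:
Y(a, N) = 2*a/(2 + N + a*N**2) (Y(a, N) = (2*a)/(N + (a*N**2 + 2)) = (2*a)/(N + (2 + a*N**2)) = (2*a)/(2 + N + a*N**2) = 2*a/(2 + N + a*N**2))
g(l) = -2*l (g(l) = l*(-2) = -2*l)
-124 + Y(-11, 12)*g(1) = -124 + (2*(-11)/(2 + 12 - 11*12**2))*(-2*1) = -124 + (2*(-11)/(2 + 12 - 11*144))*(-2) = -124 + (2*(-11)/(2 + 12 - 1584))*(-2) = -124 + (2*(-11)/(-1570))*(-2) = -124 + (2*(-11)*(-1/1570))*(-2) = -124 + (11/785)*(-2) = -124 - 22/785 = -97362/785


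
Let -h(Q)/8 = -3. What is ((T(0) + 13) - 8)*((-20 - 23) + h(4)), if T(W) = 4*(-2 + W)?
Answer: 57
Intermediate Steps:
T(W) = -8 + 4*W
h(Q) = 24 (h(Q) = -8*(-3) = 24)
((T(0) + 13) - 8)*((-20 - 23) + h(4)) = (((-8 + 4*0) + 13) - 8)*((-20 - 23) + 24) = (((-8 + 0) + 13) - 8)*(-43 + 24) = ((-8 + 13) - 8)*(-19) = (5 - 8)*(-19) = -3*(-19) = 57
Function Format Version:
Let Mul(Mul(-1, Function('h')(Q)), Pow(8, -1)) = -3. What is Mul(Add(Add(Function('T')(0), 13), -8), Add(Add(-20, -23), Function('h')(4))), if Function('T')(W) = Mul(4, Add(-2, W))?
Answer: 57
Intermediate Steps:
Function('T')(W) = Add(-8, Mul(4, W))
Function('h')(Q) = 24 (Function('h')(Q) = Mul(-8, -3) = 24)
Mul(Add(Add(Function('T')(0), 13), -8), Add(Add(-20, -23), Function('h')(4))) = Mul(Add(Add(Add(-8, Mul(4, 0)), 13), -8), Add(Add(-20, -23), 24)) = Mul(Add(Add(Add(-8, 0), 13), -8), Add(-43, 24)) = Mul(Add(Add(-8, 13), -8), -19) = Mul(Add(5, -8), -19) = Mul(-3, -19) = 57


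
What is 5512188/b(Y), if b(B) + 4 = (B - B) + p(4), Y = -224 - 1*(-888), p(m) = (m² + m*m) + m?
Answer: 1378047/8 ≈ 1.7226e+5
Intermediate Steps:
p(m) = m + 2*m² (p(m) = (m² + m²) + m = 2*m² + m = m + 2*m²)
Y = 664 (Y = -224 + 888 = 664)
b(B) = 32 (b(B) = -4 + ((B - B) + 4*(1 + 2*4)) = -4 + (0 + 4*(1 + 8)) = -4 + (0 + 4*9) = -4 + (0 + 36) = -4 + 36 = 32)
5512188/b(Y) = 5512188/32 = 5512188*(1/32) = 1378047/8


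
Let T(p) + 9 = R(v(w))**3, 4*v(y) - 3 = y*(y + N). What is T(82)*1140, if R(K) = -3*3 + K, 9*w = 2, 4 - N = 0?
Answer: -1693027317955/2834352 ≈ -5.9732e+5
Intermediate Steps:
N = 4 (N = 4 - 1*0 = 4 + 0 = 4)
w = 2/9 (w = (1/9)*2 = 2/9 ≈ 0.22222)
v(y) = 3/4 + y*(4 + y)/4 (v(y) = 3/4 + (y*(y + 4))/4 = 3/4 + (y*(4 + y))/4 = 3/4 + y*(4 + y)/4)
R(K) = -9 + K
T(p) = -17821340189/34012224 (T(p) = -9 + (-9 + (3/4 + 2/9 + (2/9)**2/4))**3 = -9 + (-9 + (3/4 + 2/9 + (1/4)*(4/81)))**3 = -9 + (-9 + (3/4 + 2/9 + 1/81))**3 = -9 + (-9 + 319/324)**3 = -9 + (-2597/324)**3 = -9 - 17515230173/34012224 = -17821340189/34012224)
T(82)*1140 = -17821340189/34012224*1140 = -1693027317955/2834352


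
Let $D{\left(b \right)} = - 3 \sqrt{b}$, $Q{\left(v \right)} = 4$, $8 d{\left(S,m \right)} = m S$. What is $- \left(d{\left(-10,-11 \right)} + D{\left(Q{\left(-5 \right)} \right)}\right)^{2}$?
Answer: $- \frac{961}{16} \approx -60.063$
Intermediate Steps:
$d{\left(S,m \right)} = \frac{S m}{8}$ ($d{\left(S,m \right)} = \frac{m S}{8} = \frac{S m}{8}$)
$- \left(d{\left(-10,-11 \right)} + D{\left(Q{\left(-5 \right)} \right)}\right)^{2} = - \left(\frac{1}{8} \left(-10\right) \left(-11\right) - 3 \sqrt{4}\right)^{2} = - \left(\frac{55}{4} - 6\right)^{2} = - \left(\frac{31}{4}\right)^{2} = \left(-1\right) \frac{961}{16} = - \frac{961}{16}$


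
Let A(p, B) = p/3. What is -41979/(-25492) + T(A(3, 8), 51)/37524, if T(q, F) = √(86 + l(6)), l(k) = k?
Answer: 41979/25492 + √23/18762 ≈ 1.6470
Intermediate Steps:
A(p, B) = p/3 (A(p, B) = p*(⅓) = p/3)
T(q, F) = 2*√23 (T(q, F) = √(86 + 6) = √92 = 2*√23)
-41979/(-25492) + T(A(3, 8), 51)/37524 = -41979/(-25492) + (2*√23)/37524 = -41979*(-1/25492) + (2*√23)*(1/37524) = 41979/25492 + √23/18762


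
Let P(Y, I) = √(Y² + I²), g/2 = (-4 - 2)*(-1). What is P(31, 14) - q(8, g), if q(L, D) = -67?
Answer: 67 + √1157 ≈ 101.01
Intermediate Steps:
g = 12 (g = 2*((-4 - 2)*(-1)) = 2*(-6*(-1)) = 2*6 = 12)
P(Y, I) = √(I² + Y²)
P(31, 14) - q(8, g) = √(14² + 31²) - 1*(-67) = √(196 + 961) + 67 = √1157 + 67 = 67 + √1157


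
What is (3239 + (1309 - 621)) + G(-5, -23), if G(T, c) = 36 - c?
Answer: 3986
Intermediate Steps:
(3239 + (1309 - 621)) + G(-5, -23) = (3239 + (1309 - 621)) + (36 - 1*(-23)) = (3239 + 688) + (36 + 23) = 3927 + 59 = 3986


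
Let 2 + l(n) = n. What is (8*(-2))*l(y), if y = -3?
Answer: 80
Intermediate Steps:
l(n) = -2 + n
(8*(-2))*l(y) = (8*(-2))*(-2 - 3) = -16*(-5) = 80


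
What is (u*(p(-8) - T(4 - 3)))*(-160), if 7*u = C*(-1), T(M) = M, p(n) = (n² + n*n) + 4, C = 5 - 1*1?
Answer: 83840/7 ≈ 11977.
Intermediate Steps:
C = 4 (C = 5 - 1 = 4)
p(n) = 4 + 2*n² (p(n) = (n² + n²) + 4 = 2*n² + 4 = 4 + 2*n²)
u = -4/7 (u = (4*(-1))/7 = (⅐)*(-4) = -4/7 ≈ -0.57143)
(u*(p(-8) - T(4 - 3)))*(-160) = -4*((4 + 2*(-8)²) - (4 - 3))/7*(-160) = -4*((4 + 2*64) - 1*1)/7*(-160) = -4*((4 + 128) - 1)/7*(-160) = -4*(132 - 1)/7*(-160) = -4/7*131*(-160) = -524/7*(-160) = 83840/7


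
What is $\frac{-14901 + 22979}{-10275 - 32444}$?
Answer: $- \frac{8078}{42719} \approx -0.1891$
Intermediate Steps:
$\frac{-14901 + 22979}{-10275 - 32444} = \frac{8078}{-42719} = 8078 \left(- \frac{1}{42719}\right) = - \frac{8078}{42719}$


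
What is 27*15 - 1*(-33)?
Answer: 438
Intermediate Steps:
27*15 - 1*(-33) = 405 + 33 = 438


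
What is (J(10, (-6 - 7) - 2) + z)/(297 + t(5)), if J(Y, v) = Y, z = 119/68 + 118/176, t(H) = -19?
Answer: 1093/24464 ≈ 0.044678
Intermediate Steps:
z = 213/88 (z = 119*(1/68) + 118*(1/176) = 7/4 + 59/88 = 213/88 ≈ 2.4205)
(J(10, (-6 - 7) - 2) + z)/(297 + t(5)) = (10 + 213/88)/(297 - 19) = (1093/88)/278 = (1093/88)*(1/278) = 1093/24464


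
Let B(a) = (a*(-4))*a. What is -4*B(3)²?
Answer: -5184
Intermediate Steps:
B(a) = -4*a² (B(a) = (-4*a)*a = -4*a²)
-4*B(3)² = -4*(-4*3²)² = -4*(-4*9)² = -4*(-36)² = -4*1296 = -5184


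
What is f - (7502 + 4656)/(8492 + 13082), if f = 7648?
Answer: 82492897/10787 ≈ 7647.4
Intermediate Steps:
f - (7502 + 4656)/(8492 + 13082) = 7648 - (7502 + 4656)/(8492 + 13082) = 7648 - 12158/21574 = 7648 - 1*6079/10787 = 7648 - 6079/10787 = 82492897/10787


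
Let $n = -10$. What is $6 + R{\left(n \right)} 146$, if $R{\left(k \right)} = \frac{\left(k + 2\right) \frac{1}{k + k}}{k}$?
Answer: $\frac{4}{25} \approx 0.16$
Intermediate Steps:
$R{\left(k \right)} = \frac{2 + k}{2 k^{2}}$ ($R{\left(k \right)} = \frac{\left(2 + k\right) \frac{1}{2 k}}{k} = \frac{\frac{1}{2} \frac{1}{k} \left(2 + k\right)}{k} = \frac{2 + k}{2 k^{2}}$)
$6 + R{\left(n \right)} 146 = 6 + \frac{2 - 10}{2 \cdot 100} \cdot 146 = 6 + \frac{1}{2} \cdot \frac{1}{100} \left(-8\right) 146 = 6 - \frac{146}{25} = \frac{4}{25}$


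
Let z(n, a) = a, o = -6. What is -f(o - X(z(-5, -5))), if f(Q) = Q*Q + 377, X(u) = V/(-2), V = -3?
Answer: -1733/4 ≈ -433.25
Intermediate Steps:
X(u) = 3/2 (X(u) = -3/(-2) = -3*(-½) = 3/2)
f(Q) = 377 + Q² (f(Q) = Q² + 377 = 377 + Q²)
-f(o - X(z(-5, -5))) = -(377 + (-6 - 1*3/2)²) = -(377 + (-6 - 3/2)²) = -(377 + (-15/2)²) = -(377 + 225/4) = -1*1733/4 = -1733/4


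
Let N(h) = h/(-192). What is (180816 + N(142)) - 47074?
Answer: 12839161/96 ≈ 1.3374e+5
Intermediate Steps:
N(h) = -h/192 (N(h) = h*(-1/192) = -h/192)
(180816 + N(142)) - 47074 = (180816 - 1/192*142) - 47074 = (180816 - 71/96) - 47074 = 17358265/96 - 47074 = 12839161/96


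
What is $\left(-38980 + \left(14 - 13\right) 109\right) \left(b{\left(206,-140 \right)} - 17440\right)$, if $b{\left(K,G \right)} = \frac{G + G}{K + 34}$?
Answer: $\frac{1355911179}{2} \approx 6.7796 \cdot 10^{8}$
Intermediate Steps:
$b{\left(K,G \right)} = \frac{2 G}{34 + K}$
$\left(-38980 + \left(14 - 13\right) 109\right) \left(b{\left(206,-140 \right)} - 17440\right) = \left(-38980 + \left(14 - 13\right) 109\right) \left(2 \left(-140\right) \frac{1}{34 + 206} - 17440\right) = \left(-38980 + 1 \cdot 109\right) \left(2 \left(-140\right) \frac{1}{240} - 17440\right) = \left(-38980 + 109\right) \left(2 \left(-140\right) \frac{1}{240} - 17440\right) = - 38871 \left(- \frac{7}{6} - 17440\right) = \left(-38871\right) \left(- \frac{104647}{6}\right) = \frac{1355911179}{2}$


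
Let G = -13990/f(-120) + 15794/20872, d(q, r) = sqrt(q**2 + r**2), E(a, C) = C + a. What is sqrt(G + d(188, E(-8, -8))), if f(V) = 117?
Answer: sqrt(-4920532211647 + 828261280080*sqrt(89))/203502 ≈ 8.3584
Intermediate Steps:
G = -145075691/1221012 (G = -13990/117 + 15794/20872 = -13990*1/117 + 15794*(1/20872) = -13990/117 + 7897/10436 = -145075691/1221012 ≈ -118.82)
sqrt(G + d(188, E(-8, -8))) = sqrt(-145075691/1221012 + sqrt(188**2 + (-8 - 8)**2)) = sqrt(-145075691/1221012 + sqrt(35344 + (-16)**2)) = sqrt(-145075691/1221012 + sqrt(35344 + 256)) = sqrt(-145075691/1221012 + sqrt(35600)) = sqrt(-145075691/1221012 + 20*sqrt(89))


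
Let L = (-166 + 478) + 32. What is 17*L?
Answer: 5848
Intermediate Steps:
L = 344 (L = 312 + 32 = 344)
17*L = 17*344 = 5848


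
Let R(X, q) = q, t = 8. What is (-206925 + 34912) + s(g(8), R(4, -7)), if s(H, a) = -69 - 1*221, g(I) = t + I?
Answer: -172303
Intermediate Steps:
g(I) = 8 + I
s(H, a) = -290 (s(H, a) = -69 - 221 = -290)
(-206925 + 34912) + s(g(8), R(4, -7)) = (-206925 + 34912) - 290 = -172013 - 290 = -172303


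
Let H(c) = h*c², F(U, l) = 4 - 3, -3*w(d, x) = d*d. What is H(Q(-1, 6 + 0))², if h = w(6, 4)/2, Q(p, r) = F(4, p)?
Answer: 36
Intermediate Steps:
w(d, x) = -d²/3 (w(d, x) = -d*d/3 = -d²/3)
F(U, l) = 1
Q(p, r) = 1
h = -6 (h = -⅓*6²/2 = -⅓*36*(½) = -12*½ = -6)
H(c) = -6*c²
H(Q(-1, 6 + 0))² = (-6*1²)² = (-6*1)² = (-6)² = 36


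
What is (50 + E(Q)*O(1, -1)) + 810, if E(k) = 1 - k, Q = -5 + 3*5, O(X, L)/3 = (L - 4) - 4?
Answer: 1103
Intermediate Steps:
O(X, L) = -24 + 3*L (O(X, L) = 3*((L - 4) - 4) = 3*((-4 + L) - 4) = 3*(-8 + L) = -24 + 3*L)
Q = 10 (Q = -5 + 15 = 10)
(50 + E(Q)*O(1, -1)) + 810 = (50 + (1 - 1*10)*(-24 + 3*(-1))) + 810 = (50 + (1 - 10)*(-24 - 3)) + 810 = (50 - 9*(-27)) + 810 = (50 + 243) + 810 = 293 + 810 = 1103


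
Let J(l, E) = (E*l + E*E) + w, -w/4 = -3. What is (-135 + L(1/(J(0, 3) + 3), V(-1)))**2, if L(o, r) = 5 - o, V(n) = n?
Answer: 9740641/576 ≈ 16911.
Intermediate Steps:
w = 12 (w = -4*(-3) = 12)
J(l, E) = 12 + E**2 + E*l (J(l, E) = (E*l + E*E) + 12 = (E*l + E**2) + 12 = (E**2 + E*l) + 12 = 12 + E**2 + E*l)
(-135 + L(1/(J(0, 3) + 3), V(-1)))**2 = (-135 + (5 - 1/((12 + 3**2 + 3*0) + 3)))**2 = (-135 + (5 - 1/((12 + 9 + 0) + 3)))**2 = (-135 + (5 - 1/(21 + 3)))**2 = (-135 + (5 - 1/24))**2 = (-135 + 119/24)**2 = (-3121/24)**2 = 9740641/576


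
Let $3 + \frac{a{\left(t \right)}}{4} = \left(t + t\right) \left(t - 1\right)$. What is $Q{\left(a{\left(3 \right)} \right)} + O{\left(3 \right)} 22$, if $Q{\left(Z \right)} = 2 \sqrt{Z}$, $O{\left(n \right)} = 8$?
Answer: $188$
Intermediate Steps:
$a{\left(t \right)} = -12 + 8 t \left(-1 + t\right)$ ($a{\left(t \right)} = -12 + 4 \left(t + t\right) \left(t - 1\right) = -12 + 4 \cdot 2 t \left(-1 + t\right) = -12 + 8 t \left(-1 + t\right)$)
$Q{\left(a{\left(3 \right)} \right)} + O{\left(3 \right)} 22 = 2 \sqrt{-12 - 24 + 8 \cdot 3^{2}} + 8 \cdot 22 = 2 \sqrt{-12 - 24 + 8 \cdot 9} + 176 = 2 \sqrt{-12 - 24 + 72} + 176 = 2 \sqrt{36} + 176 = 2 \cdot 6 + 176 = 12 + 176 = 188$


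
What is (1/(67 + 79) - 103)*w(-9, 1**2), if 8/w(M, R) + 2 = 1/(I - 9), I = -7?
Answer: 87488/219 ≈ 399.49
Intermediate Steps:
w(M, R) = -128/33 (w(M, R) = 8/(-2 + 1/(-7 - 9)) = 8/(-2 + 1/(-16)) = 8/(-2 - 1/16) = 8/(-33/16) = 8*(-16/33) = -128/33)
(1/(67 + 79) - 103)*w(-9, 1**2) = (1/(67 + 79) - 103)*(-128/33) = (1/146 - 103)*(-128/33) = -15037/146*(-128/33) = 87488/219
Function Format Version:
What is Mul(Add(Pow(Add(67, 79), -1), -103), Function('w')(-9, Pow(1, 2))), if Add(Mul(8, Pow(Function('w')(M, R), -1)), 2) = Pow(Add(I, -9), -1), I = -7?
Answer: Rational(87488, 219) ≈ 399.49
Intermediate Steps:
Function('w')(M, R) = Rational(-128, 33) (Function('w')(M, R) = Mul(8, Pow(Add(-2, Pow(Add(-7, -9), -1)), -1)) = Mul(8, Pow(Add(-2, Pow(-16, -1)), -1)) = Mul(8, Pow(Add(-2, Rational(-1, 16)), -1)) = Mul(8, Pow(Rational(-33, 16), -1)) = Mul(8, Rational(-16, 33)) = Rational(-128, 33))
Mul(Add(Pow(Add(67, 79), -1), -103), Function('w')(-9, Pow(1, 2))) = Mul(Add(Pow(Add(67, 79), -1), -103), Rational(-128, 33)) = Mul(Add(Pow(146, -1), -103), Rational(-128, 33)) = Mul(Add(Rational(1, 146), -103), Rational(-128, 33)) = Mul(Rational(-15037, 146), Rational(-128, 33)) = Rational(87488, 219)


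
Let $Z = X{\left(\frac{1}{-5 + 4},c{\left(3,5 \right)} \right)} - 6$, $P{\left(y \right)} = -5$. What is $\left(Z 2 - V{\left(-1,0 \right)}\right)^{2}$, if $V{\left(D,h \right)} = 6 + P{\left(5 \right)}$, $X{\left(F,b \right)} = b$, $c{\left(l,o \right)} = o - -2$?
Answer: $1$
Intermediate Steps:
$c{\left(l,o \right)} = 2 + o$ ($c{\left(l,o \right)} = o + 2 = 2 + o$)
$Z = 1$ ($Z = \left(2 + 5\right) - 6 = 7 - 6 = 1$)
$V{\left(D,h \right)} = 1$ ($V{\left(D,h \right)} = 6 - 5 = 1$)
$\left(Z 2 - V{\left(-1,0 \right)}\right)^{2} = \left(1 \cdot 2 - 1\right)^{2} = \left(2 - 1\right)^{2} = 1^{2} = 1$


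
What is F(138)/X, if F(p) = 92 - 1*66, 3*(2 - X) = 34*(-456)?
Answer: 13/2585 ≈ 0.0050290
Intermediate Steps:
X = 5170 (X = 2 - 34*(-456)/3 = 2 - ⅓*(-15504) = 2 + 5168 = 5170)
F(p) = 26 (F(p) = 92 - 66 = 26)
F(138)/X = 26/5170 = 26*(1/5170) = 13/2585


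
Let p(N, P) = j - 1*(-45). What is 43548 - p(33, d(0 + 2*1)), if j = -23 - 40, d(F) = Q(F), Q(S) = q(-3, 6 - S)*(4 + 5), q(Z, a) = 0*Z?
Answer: 43566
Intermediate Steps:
q(Z, a) = 0
Q(S) = 0 (Q(S) = 0*(4 + 5) = 0*9 = 0)
d(F) = 0
j = -63
p(N, P) = -18 (p(N, P) = -63 - 1*(-45) = -63 + 45 = -18)
43548 - p(33, d(0 + 2*1)) = 43548 - 1*(-18) = 43548 + 18 = 43566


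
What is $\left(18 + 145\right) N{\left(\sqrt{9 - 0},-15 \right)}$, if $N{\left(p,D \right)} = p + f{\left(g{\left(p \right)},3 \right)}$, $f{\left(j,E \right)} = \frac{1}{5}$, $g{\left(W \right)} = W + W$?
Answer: $\frac{2608}{5} \approx 521.6$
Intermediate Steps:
$g{\left(W \right)} = 2 W$
$f{\left(j,E \right)} = \frac{1}{5}$
$N{\left(p,D \right)} = \frac{1}{5} + p$ ($N{\left(p,D \right)} = p + \frac{1}{5} = \frac{1}{5} + p$)
$\left(18 + 145\right) N{\left(\sqrt{9 - 0},-15 \right)} = \left(18 + 145\right) \left(\frac{1}{5} + \sqrt{9 - 0}\right) = 163 \left(\frac{1}{5} + \sqrt{9 + 0}\right) = 163 \left(\frac{1}{5} + \sqrt{9}\right) = 163 \left(\frac{1}{5} + 3\right) = 163 \cdot \frac{16}{5} = \frac{2608}{5}$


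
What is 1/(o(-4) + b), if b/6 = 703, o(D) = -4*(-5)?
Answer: 1/4238 ≈ 0.00023596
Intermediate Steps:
o(D) = 20
b = 4218 (b = 6*703 = 4218)
1/(o(-4) + b) = 1/(20 + 4218) = 1/4238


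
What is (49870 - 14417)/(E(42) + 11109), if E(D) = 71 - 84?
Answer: 35453/11096 ≈ 3.1951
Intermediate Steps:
E(D) = -13
(49870 - 14417)/(E(42) + 11109) = (49870 - 14417)/(-13 + 11109) = 35453/11096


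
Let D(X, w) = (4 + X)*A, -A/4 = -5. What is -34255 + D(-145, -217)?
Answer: -37075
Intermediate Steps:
A = 20 (A = -4*(-5) = 20)
D(X, w) = 80 + 20*X (D(X, w) = (4 + X)*20 = 80 + 20*X)
-34255 + D(-145, -217) = -34255 + (80 + 20*(-145)) = -34255 + (80 - 2900) = -34255 - 2820 = -37075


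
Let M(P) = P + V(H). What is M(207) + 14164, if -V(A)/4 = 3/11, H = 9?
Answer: 158069/11 ≈ 14370.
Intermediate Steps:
V(A) = -12/11
M(P) = -12/11 + P (M(P) = P - 12/11 = -12/11 + P)
M(207) + 14164 = (-12/11 + 207) + 14164 = 2265/11 + 14164 = 158069/11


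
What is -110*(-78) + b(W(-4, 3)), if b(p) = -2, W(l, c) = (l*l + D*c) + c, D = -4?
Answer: 8578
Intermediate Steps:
W(l, c) = l² - 3*c (W(l, c) = (l*l - 4*c) + c = (l² - 4*c) + c = l² - 3*c)
-110*(-78) + b(W(-4, 3)) = -110*(-78) - 2 = 8580 - 2 = 8578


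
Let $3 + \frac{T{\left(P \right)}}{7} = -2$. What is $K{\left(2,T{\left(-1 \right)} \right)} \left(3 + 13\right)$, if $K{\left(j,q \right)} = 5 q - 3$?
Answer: $-2848$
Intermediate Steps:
$T{\left(P \right)} = -35$ ($T{\left(P \right)} = -21 + 7 \left(-2\right) = -21 - 14 = -35$)
$K{\left(j,q \right)} = -3 + 5 q$
$K{\left(2,T{\left(-1 \right)} \right)} \left(3 + 13\right) = \left(-3 + 5 \left(-35\right)\right) \left(3 + 13\right) = \left(-3 - 175\right) 16 = \left(-178\right) 16 = -2848$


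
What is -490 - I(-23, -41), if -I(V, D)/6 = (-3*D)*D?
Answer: -30748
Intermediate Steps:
I(V, D) = 18*D² (I(V, D) = -6*(-3*D)*D = -(-18)*D² = 18*D²)
-490 - I(-23, -41) = -490 - 18*(-41)² = -490 - 18*1681 = -490 - 1*30258 = -490 - 30258 = -30748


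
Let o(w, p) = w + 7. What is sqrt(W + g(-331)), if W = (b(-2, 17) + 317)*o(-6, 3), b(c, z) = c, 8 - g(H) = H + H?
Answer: sqrt(985) ≈ 31.385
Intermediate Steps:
o(w, p) = 7 + w
g(H) = 8 - 2*H (g(H) = 8 - (H + H) = 8 - 2*H)
W = 315 (W = (-2 + 317)*(7 - 6) = 315*1 = 315)
sqrt(W + g(-331)) = sqrt(315 + (8 - 2*(-331))) = sqrt(315 + (8 + 662)) = sqrt(315 + 670) = sqrt(985)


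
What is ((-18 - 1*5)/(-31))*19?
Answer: 437/31 ≈ 14.097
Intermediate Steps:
((-18 - 1*5)/(-31))*19 = -(-18 - 5)/31*19 = -1/31*(-23)*19 = (23/31)*19 = 437/31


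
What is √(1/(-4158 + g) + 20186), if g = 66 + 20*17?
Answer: 3*√7893569222/1876 ≈ 142.08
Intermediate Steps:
g = 406 (g = 66 + 340 = 406)
√(1/(-4158 + g) + 20186) = √(1/(-4158 + 406) + 20186) = √(1/(-3752) + 20186) = √(-1/3752 + 20186) = √(75737871/3752) = 3*√7893569222/1876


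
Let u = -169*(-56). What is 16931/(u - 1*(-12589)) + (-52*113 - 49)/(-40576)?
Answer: 817656281/894822528 ≈ 0.91376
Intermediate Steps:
u = 9464
16931/(u - 1*(-12589)) + (-52*113 - 49)/(-40576) = 16931/(9464 - 1*(-12589)) + (-52*113 - 49)/(-40576) = 16931/(9464 + 12589) + (-5876 - 49)*(-1/40576) = 16931/22053 - 5925*(-1/40576) = 16931*(1/22053) + 5925/40576 = 16931/22053 + 5925/40576 = 817656281/894822528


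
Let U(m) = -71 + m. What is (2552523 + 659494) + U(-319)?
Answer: 3211627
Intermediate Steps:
(2552523 + 659494) + U(-319) = (2552523 + 659494) + (-71 - 319) = 3212017 - 390 = 3211627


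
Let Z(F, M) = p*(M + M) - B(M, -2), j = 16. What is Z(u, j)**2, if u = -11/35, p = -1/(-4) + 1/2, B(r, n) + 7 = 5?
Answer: 676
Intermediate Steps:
B(r, n) = -2 (B(r, n) = -7 + 5 = -2)
p = 3/4 (p = -1*(-1/4) + 1*(1/2) = 1/4 + 1/2 = 3/4 ≈ 0.75000)
u = -11/35 (u = -11*1/35 = -11/35 ≈ -0.31429)
Z(F, M) = 2 + 3*M/2 (Z(F, M) = 3*(M + M)/4 - 1*(-2) = 3*(2*M)/4 + 2 = 3*M/2 + 2 = 2 + 3*M/2)
Z(u, j)**2 = (2 + (3/2)*16)**2 = (2 + 24)**2 = 26**2 = 676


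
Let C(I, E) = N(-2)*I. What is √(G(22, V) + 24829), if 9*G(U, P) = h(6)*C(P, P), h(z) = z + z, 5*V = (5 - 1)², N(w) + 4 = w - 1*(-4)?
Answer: 13*√33045/15 ≈ 157.55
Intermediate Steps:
N(w) = w (N(w) = -4 + (w - 1*(-4)) = -4 + (w + 4) = -4 + (4 + w) = w)
C(I, E) = -2*I
V = 16/5 (V = (5 - 1)²/5 = (⅕)*4² = (⅕)*16 = 16/5 ≈ 3.2000)
h(z) = 2*z
G(U, P) = -8*P/3 (G(U, P) = ((2*6)*(-2*P))/9 = (12*(-2*P))/9 = (-24*P)/9 = -8*P/3)
√(G(22, V) + 24829) = √(-8/3*16/5 + 24829) = √(-128/15 + 24829) = √(372307/15) = 13*√33045/15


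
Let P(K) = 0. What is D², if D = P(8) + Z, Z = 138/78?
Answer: 529/169 ≈ 3.1302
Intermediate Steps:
Z = 23/13 (Z = 138*(1/78) = 23/13 ≈ 1.7692)
D = 23/13 (D = 0 + 23/13 = 23/13 ≈ 1.7692)
D² = (23/13)² = 529/169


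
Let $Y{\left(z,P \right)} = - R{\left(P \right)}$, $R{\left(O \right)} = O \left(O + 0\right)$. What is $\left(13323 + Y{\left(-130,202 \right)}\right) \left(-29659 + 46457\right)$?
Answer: $-461625838$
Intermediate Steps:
$R{\left(O \right)} = O^{2}$ ($R{\left(O \right)} = O O = O^{2}$)
$Y{\left(z,P \right)} = - P^{2}$
$\left(13323 + Y{\left(-130,202 \right)}\right) \left(-29659 + 46457\right) = \left(13323 - 202^{2}\right) \left(-29659 + 46457\right) = \left(13323 - 40804\right) 16798 = \left(-27481\right) 16798 = -461625838$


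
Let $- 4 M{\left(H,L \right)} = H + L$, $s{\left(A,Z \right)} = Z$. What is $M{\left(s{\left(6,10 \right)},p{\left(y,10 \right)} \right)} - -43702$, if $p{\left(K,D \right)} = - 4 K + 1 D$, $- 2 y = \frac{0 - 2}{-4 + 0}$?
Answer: $\frac{174787}{4} \approx 43697.0$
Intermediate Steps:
$y = - \frac{1}{4}$ ($y = - \frac{\left(0 - 2\right) \frac{1}{-4 + 0}}{2} = - \frac{\left(-2\right) \frac{1}{-4}}{2} = - \frac{\left(-2\right) \left(- \frac{1}{4}\right)}{2} = \left(- \frac{1}{2}\right) \frac{1}{2} = - \frac{1}{4} \approx -0.25$)
$p{\left(K,D \right)} = D - 4 K$ ($p{\left(K,D \right)} = - 4 K + D = D - 4 K$)
$M{\left(H,L \right)} = - \frac{H}{4} - \frac{L}{4}$ ($M{\left(H,L \right)} = - \frac{H + L}{4} = - \frac{H}{4} - \frac{L}{4}$)
$M{\left(s{\left(6,10 \right)},p{\left(y,10 \right)} \right)} - -43702 = \left(\left(- \frac{1}{4}\right) 10 - \frac{10 - -1}{4}\right) - -43702 = \left(- \frac{5}{2} - \frac{10 + 1}{4}\right) + 43702 = \left(- \frac{5}{2} - \frac{11}{4}\right) + 43702 = - \frac{21}{4} + 43702 = \frac{174787}{4}$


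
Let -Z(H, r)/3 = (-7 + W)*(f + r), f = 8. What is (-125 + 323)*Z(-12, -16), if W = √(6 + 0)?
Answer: -33264 + 4752*√6 ≈ -21624.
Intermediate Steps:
W = √6 ≈ 2.4495
Z(H, r) = -3*(-7 + √6)*(8 + r)
(-125 + 323)*Z(-12, -16) = (-125 + 323)*(168 - 24*√6 + 21*(-16) - 3*(-16)*√6) = 198*(168 - 24*√6 - 336 + 48*√6) = 198*(-168 + 24*√6) = -33264 + 4752*√6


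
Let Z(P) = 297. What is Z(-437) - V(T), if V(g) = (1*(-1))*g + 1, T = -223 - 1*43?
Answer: 30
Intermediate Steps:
T = -266 (T = -223 - 43 = -266)
V(g) = 1 - g (V(g) = -g + 1 = 1 - g)
Z(-437) - V(T) = 297 - (1 - 1*(-266)) = 297 - (1 + 266) = 297 - 1*267 = 297 - 267 = 30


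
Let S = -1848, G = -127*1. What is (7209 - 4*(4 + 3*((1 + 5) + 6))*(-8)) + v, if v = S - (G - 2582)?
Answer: 9350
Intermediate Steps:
G = -127
v = 861 (v = -1848 - (-127 - 2582) = -1848 - 1*(-2709) = -1848 + 2709 = 861)
(7209 - 4*(4 + 3*((1 + 5) + 6))*(-8)) + v = (7209 - 4*(4 + 3*((1 + 5) + 6))*(-8)) + 861 = (7209 - 4*(4 + 3*(6 + 6))*(-8)) + 861 = (7209 - 4*(4 + 3*12)*(-8)) + 861 = (7209 - 4*(4 + 36)*(-8)) + 861 = (7209 - 4*40*(-8)) + 861 = (7209 - 160*(-8)) + 861 = (7209 + 1280) + 861 = 8489 + 861 = 9350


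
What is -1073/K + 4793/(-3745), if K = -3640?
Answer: -383661/389480 ≈ -0.98506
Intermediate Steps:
-1073/K + 4793/(-3745) = -1073/(-3640) + 4793/(-3745) = -1073*(-1/3640) + 4793*(-1/3745) = 1073/3640 - 4793/3745 = -383661/389480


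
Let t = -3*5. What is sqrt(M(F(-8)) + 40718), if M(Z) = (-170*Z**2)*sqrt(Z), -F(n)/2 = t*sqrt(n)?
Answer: sqrt(40718 + 2448000*(-2)**(1/4)*sqrt(15)) ≈ 3107.8 + 1282.7*I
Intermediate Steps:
t = -15
F(n) = 30*sqrt(n) (F(n) = -(-30)*sqrt(n) = 30*sqrt(n))
M(Z) = -170*Z**(5/2)
sqrt(M(F(-8)) + 40718) = sqrt(-170*900*sqrt(30)*(-8*(-1)**(1/4)*2**(3/4)) + 40718) = sqrt(-170*900*sqrt(30)*(8*2**(3/4)*(-sqrt(I))) + 40718) = sqrt(-170*14400*2**(1/4)*sqrt(15)*(-sqrt(I)) + 40718) = sqrt(-2448000*2**(1/4)*sqrt(15)*(-sqrt(I)) + 40718) = sqrt(2448000*2**(1/4)*sqrt(15)*sqrt(I) + 40718) = sqrt(40718 + 2448000*2**(1/4)*sqrt(15)*sqrt(I))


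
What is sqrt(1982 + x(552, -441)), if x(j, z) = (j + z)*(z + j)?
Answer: sqrt(14303) ≈ 119.60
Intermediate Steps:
x(j, z) = (j + z)**2 (x(j, z) = (j + z)*(j + z) = (j + z)**2)
sqrt(1982 + x(552, -441)) = sqrt(1982 + (552 - 441)**2) = sqrt(1982 + 111**2) = sqrt(1982 + 12321) = sqrt(14303)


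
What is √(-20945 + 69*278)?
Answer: I*√1763 ≈ 41.988*I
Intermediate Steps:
√(-20945 + 69*278) = √(-20945 + 19182) = √(-1763) = I*√1763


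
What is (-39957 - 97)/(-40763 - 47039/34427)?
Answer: 689469529/701697420 ≈ 0.98257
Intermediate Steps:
(-39957 - 97)/(-40763 - 47039/34427) = -40054/(-40763 - 47039*1/34427) = -40054/(-40763 - 47039/34427) = -40054/(-1403394840/34427) = -40054*(-34427/1403394840) = 689469529/701697420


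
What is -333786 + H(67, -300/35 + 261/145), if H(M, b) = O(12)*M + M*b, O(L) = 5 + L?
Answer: -11658524/35 ≈ -3.3310e+5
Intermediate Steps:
H(M, b) = 17*M + M*b (H(M, b) = (5 + 12)*M + M*b = 17*M + M*b)
-333786 + H(67, -300/35 + 261/145) = -333786 + 67*(17 + (-300/35 + 261/145)) = -333786 + 67*(17 + (-300*1/35 + 261*(1/145))) = -333786 + 67*(17 + (-60/7 + 9/5)) = -333786 + 67*(17 - 237/35) = -333786 + 67*(358/35) = -333786 + 23986/35 = -11658524/35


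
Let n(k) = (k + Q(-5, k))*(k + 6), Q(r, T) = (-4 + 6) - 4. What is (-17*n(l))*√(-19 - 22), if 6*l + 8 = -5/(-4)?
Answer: 16575*I*√41/64 ≈ 1658.3*I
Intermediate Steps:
Q(r, T) = -2 (Q(r, T) = 2 - 4 = -2)
l = -9/8 (l = -4/3 + (-5/(-4))/6 = -4/3 + (-5*(-¼))/6 = -4/3 + (⅙)*(5/4) = -4/3 + 5/24 = -9/8 ≈ -1.1250)
n(k) = (-2 + k)*(6 + k) (n(k) = (k - 2)*(k + 6) = (-2 + k)*(6 + k))
(-17*n(l))*√(-19 - 22) = (-17*(-12 + (-9/8)² + 4*(-9/8)))*√(-19 - 22) = (-17*(-12 + 81/64 - 9/2))*√(-41) = (-17*(-975/64))*(I*√41) = 16575*(I*√41)/64 = 16575*I*√41/64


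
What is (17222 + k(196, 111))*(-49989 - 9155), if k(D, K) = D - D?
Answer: -1018577968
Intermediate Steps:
k(D, K) = 0
(17222 + k(196, 111))*(-49989 - 9155) = (17222 + 0)*(-49989 - 9155) = 17222*(-59144) = -1018577968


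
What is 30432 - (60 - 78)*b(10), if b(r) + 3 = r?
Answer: 30558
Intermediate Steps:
b(r) = -3 + r
30432 - (60 - 78)*b(10) = 30432 - (60 - 78)*(-3 + 10) = 30432 - (-18)*7 = 30432 - 1*(-126) = 30432 + 126 = 30558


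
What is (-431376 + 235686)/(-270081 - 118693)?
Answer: 97845/194387 ≈ 0.50335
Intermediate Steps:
(-431376 + 235686)/(-270081 - 118693) = -195690/(-388774) = -195690*(-1/388774) = 97845/194387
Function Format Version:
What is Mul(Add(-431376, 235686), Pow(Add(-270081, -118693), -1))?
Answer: Rational(97845, 194387) ≈ 0.50335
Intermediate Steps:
Mul(Add(-431376, 235686), Pow(Add(-270081, -118693), -1)) = Mul(-195690, Pow(-388774, -1)) = Mul(-195690, Rational(-1, 388774)) = Rational(97845, 194387)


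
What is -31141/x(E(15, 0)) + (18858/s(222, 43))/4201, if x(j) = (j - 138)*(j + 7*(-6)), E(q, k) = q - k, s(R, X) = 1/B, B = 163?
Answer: 10077445793/13951521 ≈ 722.32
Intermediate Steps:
s(R, X) = 1/163
x(j) = (-138 + j)*(-42 + j) (x(j) = (-138 + j)*(j - 42) = (-138 + j)*(-42 + j))
-31141/x(E(15, 0)) + (18858/s(222, 43))/4201 = -31141/(5796 + (15 - 1*0)² - 180*(15 - 1*0)) + (18858/(1/163))/4201 = -31141/(5796 + (15 + 0)² - 180*(15 + 0)) + (18858*163)*(1/4201) = -31141/(5796 + 15² - 180*15) + 3073854*(1/4201) = -31141/(5796 + 225 - 2700) + 3073854/4201 = -31141/3321 + 3073854/4201 = 10077445793/13951521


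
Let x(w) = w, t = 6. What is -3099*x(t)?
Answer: -18594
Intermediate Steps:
-3099*x(t) = -3099*6 = -18594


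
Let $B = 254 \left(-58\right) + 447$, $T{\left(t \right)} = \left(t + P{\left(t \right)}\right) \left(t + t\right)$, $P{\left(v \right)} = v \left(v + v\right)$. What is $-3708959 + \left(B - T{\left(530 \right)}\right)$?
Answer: $-599793044$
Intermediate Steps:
$P{\left(v \right)} = 2 v^{2}$ ($P{\left(v \right)} = v 2 v = 2 v^{2}$)
$T{\left(t \right)} = 2 t \left(t + 2 t^{2}\right)$ ($T{\left(t \right)} = \left(t + 2 t^{2}\right) \left(t + t\right) = \left(t + 2 t^{2}\right) 2 t = 2 t \left(t + 2 t^{2}\right)$)
$B = -14285$ ($B = -14732 + 447 = -14285$)
$-3708959 + \left(B - T{\left(530 \right)}\right) = -3708959 - \left(14285 + 530^{2} \left(2 + 4 \cdot 530\right)\right) = -3708959 - \left(14285 + 280900 \left(2 + 2120\right)\right) = -3708959 - \left(14285 + 280900 \cdot 2122\right) = -3708959 - 596084085 = -599793044$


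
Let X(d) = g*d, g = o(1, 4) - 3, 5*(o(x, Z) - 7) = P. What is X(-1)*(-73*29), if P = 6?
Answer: 55042/5 ≈ 11008.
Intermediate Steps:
o(x, Z) = 41/5 (o(x, Z) = 7 + (1/5)*6 = 7 + 6/5 = 41/5)
g = 26/5 (g = 41/5 - 3 = 26/5 ≈ 5.2000)
X(d) = 26*d/5
X(-1)*(-73*29) = ((26/5)*(-1))*(-73*29) = -26/5*(-2117) = 55042/5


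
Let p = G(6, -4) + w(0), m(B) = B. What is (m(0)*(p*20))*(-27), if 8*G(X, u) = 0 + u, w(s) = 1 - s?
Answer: 0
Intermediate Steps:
G(X, u) = u/8 (G(X, u) = (0 + u)/8 = u/8)
p = ½ (p = (⅛)*(-4) + (1 - 1*0) = -½ + (1 + 0) = -½ + 1 = ½ ≈ 0.50000)
(m(0)*(p*20))*(-27) = (0*((½)*20))*(-27) = (0*10)*(-27) = 0*(-27) = 0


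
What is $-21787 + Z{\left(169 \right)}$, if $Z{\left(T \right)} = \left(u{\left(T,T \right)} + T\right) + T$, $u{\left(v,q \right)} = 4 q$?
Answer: $-20773$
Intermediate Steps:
$Z{\left(T \right)} = 6 T$ ($Z{\left(T \right)} = \left(4 T + T\right) + T = 5 T + T = 6 T$)
$-21787 + Z{\left(169 \right)} = -21787 + 6 \cdot 169 = -21787 + 1014 = -20773$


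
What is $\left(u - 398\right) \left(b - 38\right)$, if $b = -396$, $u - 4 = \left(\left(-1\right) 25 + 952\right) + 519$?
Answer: $-456568$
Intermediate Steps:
$u = 1450$ ($u = 4 + \left(\left(\left(-1\right) 25 + 952\right) + 519\right) = 4 + \left(\left(-25 + 952\right) + 519\right) = 4 + \left(927 + 519\right) = 4 + 1446 = 1450$)
$\left(u - 398\right) \left(b - 38\right) = \left(1450 - 398\right) \left(-396 - 38\right) = \left(1450 - 398\right) \left(-434\right) = 1052 \left(-434\right) = -456568$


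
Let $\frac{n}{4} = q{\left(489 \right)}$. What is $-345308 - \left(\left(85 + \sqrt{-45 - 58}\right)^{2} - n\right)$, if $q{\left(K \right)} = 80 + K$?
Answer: $-350154 - 170 i \sqrt{103} \approx -3.5015 \cdot 10^{5} - 1725.3 i$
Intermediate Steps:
$n = 2276$ ($n = 4 \left(80 + 489\right) = 4 \cdot 569 = 2276$)
$-345308 - \left(\left(85 + \sqrt{-45 - 58}\right)^{2} - n\right) = -345308 - \left(\left(85 + \sqrt{-45 - 58}\right)^{2} - 2276\right) = -345308 - \left(\left(85 + \sqrt{-103}\right)^{2} - 2276\right) = -345308 - \left(\left(85 + i \sqrt{103}\right)^{2} - 2276\right) = -345308 - \left(-2276 + \left(85 + i \sqrt{103}\right)^{2}\right) = -345308 + \left(2276 - \left(85 + i \sqrt{103}\right)^{2}\right) = -343032 - \left(85 + i \sqrt{103}\right)^{2}$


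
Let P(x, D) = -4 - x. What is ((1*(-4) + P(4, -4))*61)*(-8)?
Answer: 5856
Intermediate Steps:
((1*(-4) + P(4, -4))*61)*(-8) = ((1*(-4) + (-4 - 1*4))*61)*(-8) = ((-4 + (-4 - 4))*61)*(-8) = ((-4 - 8)*61)*(-8) = -12*61*(-8) = -732*(-8) = 5856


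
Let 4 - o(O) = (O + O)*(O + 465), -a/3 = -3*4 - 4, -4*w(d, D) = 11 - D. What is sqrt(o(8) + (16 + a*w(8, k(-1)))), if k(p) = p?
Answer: 2*I*sqrt(1923) ≈ 87.704*I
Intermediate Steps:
w(d, D) = -11/4 + D/4 (w(d, D) = -(11 - D)/4 = -11/4 + D/4)
a = 48 (a = -3*(-3*4 - 4) = -3*(-12 - 4) = -3*(-16) = 48)
o(O) = 4 - 2*O*(465 + O) (o(O) = 4 - (O + O)*(O + 465) = 4 - 2*O*(465 + O))
sqrt(o(8) + (16 + a*w(8, k(-1)))) = sqrt((4 - 930*8 - 2*8**2) + (16 + 48*(-11/4 + (1/4)*(-1)))) = sqrt((4 - 7440 - 2*64) + (16 + 48*(-11/4 - 1/4))) = sqrt((4 - 7440 - 128) + (16 + 48*(-3))) = sqrt(-7564 + (16 - 144)) = sqrt(-7564 - 128) = sqrt(-7692) = 2*I*sqrt(1923)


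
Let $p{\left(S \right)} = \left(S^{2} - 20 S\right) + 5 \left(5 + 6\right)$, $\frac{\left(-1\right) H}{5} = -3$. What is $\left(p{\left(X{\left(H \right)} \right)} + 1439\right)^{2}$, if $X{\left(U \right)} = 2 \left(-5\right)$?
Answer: $3218436$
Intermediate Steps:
$H = 15$ ($H = \left(-5\right) \left(-3\right) = 15$)
$X{\left(U \right)} = -10$
$p{\left(S \right)} = 55 + S^{2} - 20 S$ ($p{\left(S \right)} = \left(S^{2} - 20 S\right) + 5 \cdot 11 = \left(S^{2} - 20 S\right) + 55 = 55 + S^{2} - 20 S$)
$\left(p{\left(X{\left(H \right)} \right)} + 1439\right)^{2} = \left(\left(55 + \left(-10\right)^{2} - -200\right) + 1439\right)^{2} = \left(\left(55 + 100 + 200\right) + 1439\right)^{2} = \left(355 + 1439\right)^{2} = 1794^{2} = 3218436$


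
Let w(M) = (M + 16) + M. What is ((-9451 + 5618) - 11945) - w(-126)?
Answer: -15542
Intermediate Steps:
w(M) = 16 + 2*M (w(M) = (16 + M) + M = 16 + 2*M)
((-9451 + 5618) - 11945) - w(-126) = ((-9451 + 5618) - 11945) - (16 + 2*(-126)) = (-3833 - 11945) - (16 - 252) = -15778 - 1*(-236) = -15778 + 236 = -15542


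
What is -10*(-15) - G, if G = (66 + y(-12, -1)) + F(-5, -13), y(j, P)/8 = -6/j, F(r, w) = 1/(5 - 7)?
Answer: 161/2 ≈ 80.500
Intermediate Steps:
F(r, w) = -½ (F(r, w) = 1/(-2) = -½)
y(j, P) = -48/j (y(j, P) = 8*(-6/j) = -48/j)
G = 139/2 (G = (66 - 48/(-12)) - ½ = (66 - 48*(-1/12)) - ½ = (66 + 4) - ½ = 70 - ½ = 139/2 ≈ 69.500)
-10*(-15) - G = -10*(-15) - 1*139/2 = 150 - 139/2 = 161/2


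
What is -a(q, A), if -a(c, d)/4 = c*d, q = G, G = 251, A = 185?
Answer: 185740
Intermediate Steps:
q = 251
a(c, d) = -4*c*d
-a(q, A) = -(-4)*251*185 = -1*(-185740) = 185740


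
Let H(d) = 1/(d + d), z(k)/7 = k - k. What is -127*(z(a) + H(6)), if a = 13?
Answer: -127/12 ≈ -10.583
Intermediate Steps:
z(k) = 0 (z(k) = 7*(k - k) = 7*0 = 0)
H(d) = 1/(2*d)
-127*(z(a) + H(6)) = -127*(0 + (½)/6) = -127*(0 + (½)*(⅙)) = -127*(0 + 1/12) = -127*1/12 = -127/12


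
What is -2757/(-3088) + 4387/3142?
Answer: 11104775/4851248 ≈ 2.2891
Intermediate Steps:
-2757/(-3088) + 4387/3142 = -2757*(-1/3088) + 4387*(1/3142) = 2757/3088 + 4387/3142 = 11104775/4851248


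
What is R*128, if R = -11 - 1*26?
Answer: -4736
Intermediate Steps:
R = -37 (R = -11 - 26 = -37)
R*128 = -37*128 = -4736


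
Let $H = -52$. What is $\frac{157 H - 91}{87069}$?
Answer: $- \frac{8255}{87069} \approx -0.09481$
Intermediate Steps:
$\frac{157 H - 91}{87069} = \frac{157 \left(-52\right) - 91}{87069} = \left(-8164 - 91\right) \frac{1}{87069} = \left(-8255\right) \frac{1}{87069} = - \frac{8255}{87069}$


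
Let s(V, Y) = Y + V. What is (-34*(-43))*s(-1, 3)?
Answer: 2924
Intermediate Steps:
s(V, Y) = V + Y
(-34*(-43))*s(-1, 3) = (-34*(-43))*(-1 + 3) = 1462*2 = 2924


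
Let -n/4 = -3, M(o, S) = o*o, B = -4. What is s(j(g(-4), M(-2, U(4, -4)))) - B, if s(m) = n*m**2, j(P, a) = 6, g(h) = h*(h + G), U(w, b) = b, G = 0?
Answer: 436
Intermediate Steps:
M(o, S) = o**2
g(h) = h**2 (g(h) = h*(h + 0) = h*h = h**2)
n = 12 (n = -4*(-3) = 12)
s(m) = 12*m**2
s(j(g(-4), M(-2, U(4, -4)))) - B = 12*6**2 - 1*(-4) = 12*36 + 4 = 432 + 4 = 436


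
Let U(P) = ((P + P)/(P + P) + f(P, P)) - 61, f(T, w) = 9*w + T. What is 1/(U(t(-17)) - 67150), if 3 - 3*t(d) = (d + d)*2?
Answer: -3/200920 ≈ -1.4931e-5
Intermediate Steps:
t(d) = 1 - 4*d/3 (t(d) = 1 - (d + d)*2/3 = 1 - 2*d*2/3 = 1 - 4*d/3)
f(T, w) = T + 9*w
U(P) = -60 + 10*P (U(P) = ((P + P)/(P + P) + (P + 9*P)) - 61 = ((2*P)/((2*P)) + 10*P) - 61 = ((2*P)*(1/(2*P)) + 10*P) - 61 = (1 + 10*P) - 61 = -60 + 10*P)
1/(U(t(-17)) - 67150) = 1/((-60 + 10*(1 - 4/3*(-17))) - 67150) = 1/((-60 + 10*(1 + 68/3)) - 67150) = 1/((-60 + 10*(71/3)) - 67150) = 1/((-60 + 710/3) - 67150) = 1/(530/3 - 67150) = 1/(-200920/3) = -3/200920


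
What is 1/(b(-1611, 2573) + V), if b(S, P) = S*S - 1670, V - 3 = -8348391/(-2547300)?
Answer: 849100/2202274394197 ≈ 3.8556e-7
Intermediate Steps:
V = 5330097/849100 (V = 3 - 8348391/(-2547300) = 3 - 8348391*(-1/2547300) = 3 + 2782797/849100 = 5330097/849100 ≈ 6.2774)
b(S, P) = -1670 + S² (b(S, P) = S² - 1670 = -1670 + S²)
1/(b(-1611, 2573) + V) = 1/((-1670 + (-1611)²) + 5330097/849100) = 1/((-1670 + 2595321) + 5330097/849100) = 1/(2593651 + 5330097/849100) = 1/(2202274394197/849100) = 849100/2202274394197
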